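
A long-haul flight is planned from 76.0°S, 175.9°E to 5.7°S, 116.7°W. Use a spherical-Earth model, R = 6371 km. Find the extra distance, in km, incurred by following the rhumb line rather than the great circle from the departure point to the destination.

Great circle: cos σ = sin φ₁ sin φ₂ + cos φ₁ cos φ₂ cos Δλ,  σ = 1.3808 rad → d_gc = 8796.9 km
Rhumb line: Δψ = +1.9977, q = Δφ/Δψ = 0.6142, d_rh = R√(Δφ²+q²Δλ²) = 9071.6 km
Excess = 9071.6 − 8796.9 = 274.7 ≈ 275 km

275 km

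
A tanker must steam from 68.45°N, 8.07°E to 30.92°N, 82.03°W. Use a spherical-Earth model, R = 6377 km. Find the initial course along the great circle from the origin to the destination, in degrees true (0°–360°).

N = sin Δλ·cos φ₂ = -0.8579;  D = cos φ₁ sin φ₂ − sin φ₁ cos φ₂ cos Δλ = +0.1901
initial course = atan2(N, D) = 282.50°

282.5°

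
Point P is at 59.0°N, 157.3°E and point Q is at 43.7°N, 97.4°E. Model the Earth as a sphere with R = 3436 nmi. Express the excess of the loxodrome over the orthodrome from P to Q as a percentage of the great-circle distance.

Great circle: σ = 0.6778 rad → d_gc = Rσ = 2329.0 nmi
Rhumb: Δφ = -0.2670, Δλ = -1.0455, Δψ = -0.4329, q = Δφ/Δψ = 0.6168 → d_rh = R√(Δφ²+q²Δλ²) = 2398.2 nmi
Excess = (2398.2 − 2329.0) / 2329.0 = 69.2 / 2329.0 = 2.97% ≈ 3.0%

3.0%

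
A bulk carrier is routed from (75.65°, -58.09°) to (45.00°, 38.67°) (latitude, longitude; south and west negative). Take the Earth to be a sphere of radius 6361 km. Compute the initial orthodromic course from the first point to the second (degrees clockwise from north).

70.0°

N = sin Δλ·cos φ₂ = +0.7022;  D = cos φ₁ sin φ₂ − sin φ₁ cos φ₂ cos Δλ = +0.2559
initial course = atan2(N, D) = 69.98°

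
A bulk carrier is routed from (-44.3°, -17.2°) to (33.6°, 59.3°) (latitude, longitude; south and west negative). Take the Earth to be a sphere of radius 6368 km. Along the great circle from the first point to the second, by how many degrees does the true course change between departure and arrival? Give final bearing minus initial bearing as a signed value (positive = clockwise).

-10.8°

At departure: θ₁ = atan2(sin Δλ cos φ₂, cos φ₁ sin φ₂ − sin φ₁ cos φ₂ cos Δλ) = 56.71°
At arrival: θ₂ = atan2(sin Δλ cos φ₁, −cos φ₂ sin φ₁ + sin φ₂ cos φ₁ cos Δλ) = 45.91°
Δθ = θ₂ − θ₁ = -10.8°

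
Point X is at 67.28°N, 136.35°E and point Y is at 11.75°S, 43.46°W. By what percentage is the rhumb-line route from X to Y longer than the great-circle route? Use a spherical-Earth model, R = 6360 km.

Great circle: σ = 2.1724 rad → d_gc = Rσ = 13816.5 km
Rhumb: Δφ = -1.3793, Δλ = -3.1383, Δψ = -1.8114, q = Δφ/Δψ = 0.7615 → d_rh = R√(Δφ²+q²Δλ²) = 17548.4 km
Excess = (17548.4 − 13816.5) / 13816.5 = 3731.9 / 13816.5 = 27.01% ≈ 27.0%

27.0%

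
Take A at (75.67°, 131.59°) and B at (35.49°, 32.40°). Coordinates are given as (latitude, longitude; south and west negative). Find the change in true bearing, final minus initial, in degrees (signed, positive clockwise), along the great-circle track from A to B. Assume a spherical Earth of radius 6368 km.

-91.8°

At departure: θ₁ = atan2(sin Δλ cos φ₂, cos φ₁ sin φ₂ − sin φ₁ cos φ₂ cos Δλ) = 288.55°
At arrival: θ₂ = atan2(sin Δλ cos φ₁, −cos φ₂ sin φ₁ + sin φ₂ cos φ₁ cos Δλ) = 196.75°
Δθ = θ₂ − θ₁ = -91.8°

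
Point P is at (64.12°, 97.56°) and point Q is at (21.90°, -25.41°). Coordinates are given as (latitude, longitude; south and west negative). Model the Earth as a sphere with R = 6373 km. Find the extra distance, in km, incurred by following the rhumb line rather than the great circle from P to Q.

1182 km

Great circle: cos σ = sin φ₁ sin φ₂ + cos φ₁ cos φ₂ cos Δλ,  σ = 1.4554 rad → d_gc = 9275.0 km
Rhumb line: Δψ = -1.0788, q = Δφ/Δψ = 0.6830, d_rh = R√(Δφ²+q²Δλ²) = 10456.6 km
Excess = 10456.6 − 9275.0 = 1181.6 ≈ 1182 km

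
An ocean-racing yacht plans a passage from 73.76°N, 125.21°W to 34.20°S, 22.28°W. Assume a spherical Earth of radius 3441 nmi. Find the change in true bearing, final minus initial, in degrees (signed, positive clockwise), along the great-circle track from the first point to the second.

+71.7°

Initial bearing θ₁ = atan2(sin Δλ cos φ₂, cos φ₁ sin φ₂ − sin φ₁ cos φ₂ cos Δλ) = 88.54°
Final bearing θ₂ = (initial bearing from the destination back to the start) + 180° = 160.24°
Δθ = θ₂ − θ₁ = +71.7°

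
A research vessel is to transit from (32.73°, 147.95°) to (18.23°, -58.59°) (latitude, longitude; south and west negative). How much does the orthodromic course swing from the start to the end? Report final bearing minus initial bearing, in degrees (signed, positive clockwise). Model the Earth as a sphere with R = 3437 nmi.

+122.9°

Initial bearing θ₁ = atan2(sin Δλ cos φ₂, cos φ₁ sin φ₂ − sin φ₁ cos φ₂ cos Δλ) = 30.43°
Final bearing θ₂ = (initial bearing from the destination back to the start) + 180° = 153.35°
Δθ = θ₂ − θ₁ = +122.9°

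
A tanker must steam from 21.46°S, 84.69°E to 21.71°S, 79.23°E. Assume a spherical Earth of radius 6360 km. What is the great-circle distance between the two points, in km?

564 km

Haversine: a = sin²(Δφ/2)+cos φ₁ cos φ₂ sin²(Δλ/2) = 0.00197;  σ = 2·atan2(√a,√(1−a))
σ = 5.083° → d = Rσ = 6360·0.08871 = 564 km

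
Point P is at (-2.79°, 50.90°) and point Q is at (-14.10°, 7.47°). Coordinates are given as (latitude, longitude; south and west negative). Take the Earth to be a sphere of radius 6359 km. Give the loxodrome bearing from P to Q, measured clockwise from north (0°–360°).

255.2°

Δψ = ln[tan(π/4+φ₂/2)/tan(π/4+φ₁/2)] = -0.1999
Δλ = -0.7580 rad (taken the short way round)
course = atan2(Δλ, Δψ) = 255.23°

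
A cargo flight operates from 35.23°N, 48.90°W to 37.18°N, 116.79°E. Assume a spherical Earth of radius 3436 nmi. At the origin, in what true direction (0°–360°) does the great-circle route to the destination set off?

11.8°

θ = atan2( sin Δλ·cos φ₂ ,  cos φ₁ sin φ₂ − sin φ₁ cos φ₂ cos Δλ )
  = atan2(+0.1969, +0.9390) = 11.84°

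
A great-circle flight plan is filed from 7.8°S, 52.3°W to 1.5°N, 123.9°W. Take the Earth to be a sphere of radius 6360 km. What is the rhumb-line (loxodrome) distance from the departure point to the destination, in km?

7994 km

Δψ = ln[tan(π/4+φ₂/2)/tan(π/4+φ₁/2)] = +0.1627;  Δφ = +0.1623 rad,  Δλ = -1.2497 rad
q = Δφ/Δψ = 0.9974
d = R·√(Δφ² + q²Δλ²) = 6360·1.25691 = 7994 km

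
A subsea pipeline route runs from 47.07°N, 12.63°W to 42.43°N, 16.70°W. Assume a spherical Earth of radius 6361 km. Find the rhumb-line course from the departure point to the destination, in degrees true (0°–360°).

211.9°

Δψ = ln[tan(π/4+φ₂/2)/tan(π/4+φ₁/2)] = -0.1141
Δλ = -0.0710 rad (taken the short way round)
course = atan2(Δλ, Δψ) = 211.90°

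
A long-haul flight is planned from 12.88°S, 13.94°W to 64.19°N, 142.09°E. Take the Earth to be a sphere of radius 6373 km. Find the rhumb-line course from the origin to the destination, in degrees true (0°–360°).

Δψ = ln[tan(π/4+φ₂/2)/tan(π/4+φ₁/2)] = +1.7002
Δλ = +2.7232 rad (taken the short way round)
course = atan2(Δλ, Δψ) = 58.02°

58.0°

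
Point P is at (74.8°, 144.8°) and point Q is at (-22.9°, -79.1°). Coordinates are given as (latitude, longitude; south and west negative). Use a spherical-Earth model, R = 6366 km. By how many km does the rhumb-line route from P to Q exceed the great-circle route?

1492 km

Great circle: cos σ = sin φ₁ sin φ₂ + cos φ₁ cos φ₂ cos Δλ,  σ = 2.1526 rad → d_gc = 13703.5 km
Rhumb line: Δψ = -2.4250, q = Δφ/Δψ = 0.7032, d_rh = R√(Δφ²+q²Δλ²) = 15195.5 km
Excess = 15195.5 − 13703.5 = 1492.0 ≈ 1492 km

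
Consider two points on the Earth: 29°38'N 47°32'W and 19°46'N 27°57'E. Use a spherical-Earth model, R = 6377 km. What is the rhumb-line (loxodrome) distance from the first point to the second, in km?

Rhumb course C = atan2(Δλ, Δψ) with Δψ = ln[tan(π/4+φ₂/2)/tan(π/4+φ₁/2)] = -0.1899, Δλ = +1.3174 → C = 98.20°
d = R·|Δφ| / |cos C| = 6377·0.17221 / 0.14266 = 7698 km

7698 km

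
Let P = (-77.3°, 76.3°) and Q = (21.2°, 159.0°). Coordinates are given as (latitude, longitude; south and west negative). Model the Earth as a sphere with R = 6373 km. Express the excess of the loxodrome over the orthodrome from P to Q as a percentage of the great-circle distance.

Great circle: σ = 1.9036 rad → d_gc = Rσ = 12131.9 km
Rhumb: Δφ = +1.7191, Δλ = +1.4434, Δψ = +2.5744, q = Δφ/Δψ = 0.6678 → d_rh = R√(Δφ²+q²Δλ²) = 12560.7 km
Excess = (12560.7 − 12131.9) / 12131.9 = 428.8 / 12131.9 = 3.53% ≈ 3.5%

3.5%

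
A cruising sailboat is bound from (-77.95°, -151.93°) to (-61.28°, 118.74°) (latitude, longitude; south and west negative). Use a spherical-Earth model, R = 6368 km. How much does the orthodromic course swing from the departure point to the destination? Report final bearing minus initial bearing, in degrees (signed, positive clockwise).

At departure: θ₁ = atan2(sin Δλ cos φ₂, cos φ₁ sin φ₂ − sin φ₁ cos φ₂ cos Δλ) = 249.72°
At arrival: θ₂ = atan2(sin Δλ cos φ₁, −cos φ₂ sin φ₁ + sin φ₂ cos φ₁ cos Δλ) = 335.95°
Δθ = θ₂ − θ₁ = +86.2°

+86.2°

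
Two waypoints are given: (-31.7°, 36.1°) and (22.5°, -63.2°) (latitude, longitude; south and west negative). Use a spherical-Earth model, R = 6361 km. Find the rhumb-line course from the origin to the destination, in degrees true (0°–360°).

Meridional parts: M(φ₁)=-0.5839, M(φ₂)=+0.4032 → ΔM = +0.9871;  Δλ = -1.7331 rad
tan C = Δλ / ΔM = -1.7558 → C = 299.66°

299.7°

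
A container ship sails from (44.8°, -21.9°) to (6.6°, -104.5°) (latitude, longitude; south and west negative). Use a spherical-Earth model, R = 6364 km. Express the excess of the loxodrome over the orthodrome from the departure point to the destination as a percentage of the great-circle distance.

Great circle: σ = 1.3982 rad → d_gc = Rσ = 8897.9 km
Rhumb: Δφ = -0.6667, Δλ = -1.4416, Δψ = -0.7610, q = Δφ/Δψ = 0.8761 → d_rh = R√(Δφ²+q²Δλ²) = 9089.1 km
Excess = (9089.1 − 8897.9) / 8897.9 = 191.2 / 8897.9 = 2.149% ≈ 2.1%

2.1%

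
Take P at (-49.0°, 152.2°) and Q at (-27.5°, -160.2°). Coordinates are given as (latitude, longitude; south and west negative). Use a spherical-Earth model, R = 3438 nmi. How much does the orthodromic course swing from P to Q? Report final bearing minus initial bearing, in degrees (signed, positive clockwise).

-31.1°

At departure: θ₁ = atan2(sin Δλ cos φ₂, cos φ₁ sin φ₂ − sin φ₁ cos φ₂ cos Δλ) = 77.23°
At arrival: θ₂ = atan2(sin Δλ cos φ₁, −cos φ₂ sin φ₁ + sin φ₂ cos φ₁ cos Δλ) = 46.16°
Δθ = θ₂ − θ₁ = -31.1°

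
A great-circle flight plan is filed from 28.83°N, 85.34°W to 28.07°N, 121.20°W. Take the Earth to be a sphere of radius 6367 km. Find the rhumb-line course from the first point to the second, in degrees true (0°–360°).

Δψ = ln[tan(π/4+φ₂/2)/tan(π/4+φ₁/2)] = -0.0151
Δλ = -0.6259 rad (taken the short way round)
course = atan2(Δλ, Δψ) = 268.62°

268.6°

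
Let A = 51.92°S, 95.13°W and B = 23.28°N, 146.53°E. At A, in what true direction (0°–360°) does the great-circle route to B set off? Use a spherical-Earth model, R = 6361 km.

N = sin Δλ·cos φ₂ = -0.8085;  D = cos φ₁ sin φ₂ − sin φ₁ cos φ₂ cos Δλ = -0.0995
initial course = atan2(N, D) = 262.99°

263.0°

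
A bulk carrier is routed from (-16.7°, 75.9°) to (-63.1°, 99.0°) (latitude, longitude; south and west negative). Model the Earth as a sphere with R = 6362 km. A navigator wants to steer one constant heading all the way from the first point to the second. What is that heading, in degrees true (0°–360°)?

160.4°

Δψ = ln[tan(π/4+φ₂/2)/tan(π/4+φ₁/2)] = -1.1350
Δλ = +0.4032 rad (taken the short way round)
course = atan2(Δλ, Δψ) = 160.44°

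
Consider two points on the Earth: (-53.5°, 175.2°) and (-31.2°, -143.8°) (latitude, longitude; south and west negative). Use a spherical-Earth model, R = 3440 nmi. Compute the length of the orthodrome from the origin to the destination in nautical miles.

Haversine: a = sin²(Δφ/2)+cos φ₁ cos φ₂ sin²(Δλ/2) = 0.09980;  σ = 2·atan2(√a,√(1−a))
σ = 36.831° → d = Rσ = 3440·0.64282 = 2211 nmi

2211 nmi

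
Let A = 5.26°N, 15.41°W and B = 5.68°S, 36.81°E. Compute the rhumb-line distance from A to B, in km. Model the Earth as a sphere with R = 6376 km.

Δψ = ln[tan(π/4+φ₂/2)/tan(π/4+φ₁/2)] = -0.1912;  Δφ = -0.1909 rad,  Δλ = +0.9114 rad
q = Δφ/Δψ = 0.9985
d = R·√(Δφ² + q²Δλ²) = 6376·0.92983 = 5929 km

5929 km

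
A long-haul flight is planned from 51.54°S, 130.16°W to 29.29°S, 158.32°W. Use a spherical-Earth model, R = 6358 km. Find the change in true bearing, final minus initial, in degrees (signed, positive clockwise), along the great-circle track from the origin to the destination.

+18.8°

Initial bearing θ₁ = atan2(sin Δλ cos φ₂, cos φ₁ sin φ₂ − sin φ₁ cos φ₂ cos Δλ) = 305.89°
Final bearing θ₂ = (initial bearing from the destination back to the start) + 180° = 324.71°
Δθ = θ₂ − θ₁ = +18.8°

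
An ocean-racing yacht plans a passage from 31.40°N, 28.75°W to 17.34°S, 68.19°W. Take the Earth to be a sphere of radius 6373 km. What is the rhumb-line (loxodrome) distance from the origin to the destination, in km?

6868 km

Δψ = ln[tan(π/4+φ₂/2)/tan(π/4+φ₁/2)] = -0.8851;  Δφ = -0.8507 rad,  Δλ = -0.6884 rad
q = Δφ/Δψ = 0.9611
d = R·√(Δφ² + q²Δλ²) = 6373·1.07766 = 6868 km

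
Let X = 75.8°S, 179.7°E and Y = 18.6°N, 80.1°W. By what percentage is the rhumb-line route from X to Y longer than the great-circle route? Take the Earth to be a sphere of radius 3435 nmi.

5.5%

Great circle: σ = 1.9288 rad → d_gc = Rσ = 6625.4 nmi
Rhumb: Δφ = +1.6476, Δλ = +1.7488, Δψ = +2.4135, q = Δφ/Δψ = 0.6827 → d_rh = R√(Δφ²+q²Δλ²) = 6989.1 nmi
Excess = (6989.1 − 6625.4) / 6625.4 = 363.7 / 6625.4 = 5.49% ≈ 5.5%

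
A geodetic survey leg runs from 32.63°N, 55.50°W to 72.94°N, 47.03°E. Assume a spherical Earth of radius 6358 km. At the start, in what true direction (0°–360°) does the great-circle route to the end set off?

θ = atan2( sin Δλ·cos φ₂ ,  cos φ₁ sin φ₂ − sin φ₁ cos φ₂ cos Δλ )
  = atan2(+0.2864, +0.8394) = 18.84°

18.8°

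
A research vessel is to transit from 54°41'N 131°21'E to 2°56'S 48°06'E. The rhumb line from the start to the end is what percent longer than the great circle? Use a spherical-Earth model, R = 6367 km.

Great circle: σ = 1.5447 rad → d_gc = Rσ = 9835.0 km
Rhumb: Δφ = -1.0056, Δλ = -1.4530, Δψ = -1.1959, q = Δφ/Δψ = 0.8409 → d_rh = R√(Δφ²+q²Δλ²) = 10075.3 km
Excess = (10075.3 − 9835.0) / 9835.0 = 240.3 / 9835.0 = 2.44% ≈ 2.4%

2.4%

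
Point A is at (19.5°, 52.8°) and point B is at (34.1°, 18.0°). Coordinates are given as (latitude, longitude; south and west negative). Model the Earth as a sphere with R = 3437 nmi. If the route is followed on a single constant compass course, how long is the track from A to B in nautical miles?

Δψ = ln[tan(π/4+φ₂/2)/tan(π/4+φ₁/2)] = +0.2867;  Δφ = +0.2548 rad,  Δλ = -0.6074 rad
q = Δφ/Δψ = 0.8889
d = R·√(Δφ² + q²Δλ²) = 3437·0.59702 = 2052 nmi

2052 nmi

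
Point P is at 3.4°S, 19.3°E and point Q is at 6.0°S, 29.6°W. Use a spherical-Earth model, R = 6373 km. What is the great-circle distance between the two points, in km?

Haversine: a = sin²(Δφ/2)+cos φ₁ cos φ₂ sin²(Δλ/2) = 0.17059;  σ = 2·atan2(√a,√(1−a))
σ = 48.790° → d = Rσ = 6373·0.85154 = 5427 km

5427 km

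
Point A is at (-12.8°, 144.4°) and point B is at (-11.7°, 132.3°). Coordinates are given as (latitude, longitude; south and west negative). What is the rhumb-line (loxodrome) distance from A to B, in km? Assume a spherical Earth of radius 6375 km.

Δψ = ln[tan(π/4+φ₂/2)/tan(π/4+φ₁/2)] = +0.0196;  Δφ = +0.0192 rad,  Δλ = -0.2112 rad
q = Δφ/Δψ = 0.9772
d = R·√(Δφ² + q²Δλ²) = 6375·0.20726 = 1321 km

1321 km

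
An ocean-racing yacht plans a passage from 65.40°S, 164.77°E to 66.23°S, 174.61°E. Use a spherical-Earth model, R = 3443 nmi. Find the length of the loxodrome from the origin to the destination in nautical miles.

Δψ = ln[tan(π/4+φ₂/2)/tan(π/4+φ₁/2)] = -0.0354;  Δφ = -0.0145 rad,  Δλ = +0.1717 rad
q = Δφ/Δψ = 0.4096
d = R·√(Δφ² + q²Δλ²) = 3443·0.07183 = 247 nmi

247 nmi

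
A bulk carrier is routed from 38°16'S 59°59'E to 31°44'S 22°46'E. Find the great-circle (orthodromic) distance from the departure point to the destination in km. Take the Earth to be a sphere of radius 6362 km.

3438 km

Haversine: a = sin²(Δφ/2)+cos φ₁ cos φ₂ sin²(Δλ/2) = 0.07124;  σ = 2·atan2(√a,√(1−a))
σ = 30.961° → d = Rσ = 6362·0.54037 = 3438 km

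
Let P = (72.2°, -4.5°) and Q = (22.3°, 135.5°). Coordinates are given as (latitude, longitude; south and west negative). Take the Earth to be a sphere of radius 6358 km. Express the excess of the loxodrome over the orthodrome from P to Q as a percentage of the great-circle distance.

19.4%

Great circle: σ = 1.4257 rad → d_gc = Rσ = 9064.3 km
Rhumb: Δφ = -0.8709, Δλ = +2.4435, Δψ = -1.4547, q = Δφ/Δψ = 0.5987 → d_rh = R√(Δφ²+q²Δλ²) = 10824.7 km
Excess = (10824.7 − 9064.3) / 9064.3 = 1760.4 / 9064.3 = 19.42% ≈ 19.4%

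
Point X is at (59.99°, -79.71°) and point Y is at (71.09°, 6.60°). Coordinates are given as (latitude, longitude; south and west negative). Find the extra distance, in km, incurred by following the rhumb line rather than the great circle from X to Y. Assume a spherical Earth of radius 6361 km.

Great circle: cos σ = sin φ₁ sin φ₂ + cos φ₁ cos φ₂ cos Δλ,  σ = 0.5923 rad → d_gc = 3767.9 km
Rhumb line: Δψ = +0.4759, q = Δφ/Δψ = 0.4071, d_rh = R√(Δφ²+q²Δλ²) = 4090.5 km
Excess = 4090.5 − 3767.9 = 322.6 ≈ 323 km

323 km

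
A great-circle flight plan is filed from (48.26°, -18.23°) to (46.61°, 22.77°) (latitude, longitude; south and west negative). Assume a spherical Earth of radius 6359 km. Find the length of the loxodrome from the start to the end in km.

Rhumb course C = atan2(Δλ, Δψ) with Δψ = ln[tan(π/4+φ₂/2)/tan(π/4+φ₁/2)] = -0.0426, Δλ = +0.7156 → C = 93.41°
d = R·|Δφ| / |cos C| = 6359·0.02880 / 0.05940 = 3083 km

3083 km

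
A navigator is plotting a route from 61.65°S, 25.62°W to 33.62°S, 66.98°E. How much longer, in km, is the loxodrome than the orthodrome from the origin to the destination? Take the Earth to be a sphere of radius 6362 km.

489 km

Great circle: cos σ = sin φ₁ sin φ₂ + cos φ₁ cos φ₂ cos Δλ,  σ = 1.0823 rad → d_gc = 6885.3 km
Rhumb line: Δψ = +0.7524, q = Δφ/Δψ = 0.6502, d_rh = R√(Δφ²+q²Δλ²) = 7374.7 km
Excess = 7374.7 − 6885.3 = 489.4 ≈ 489 km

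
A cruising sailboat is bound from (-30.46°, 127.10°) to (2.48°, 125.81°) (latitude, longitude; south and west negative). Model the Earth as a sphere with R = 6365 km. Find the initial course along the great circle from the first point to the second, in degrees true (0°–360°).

θ = atan2( sin Δλ·cos φ₂ ,  cos φ₁ sin φ₂ − sin φ₁ cos φ₂ cos Δλ )
  = atan2(-0.0225, +0.5436) = 357.63°

357.6°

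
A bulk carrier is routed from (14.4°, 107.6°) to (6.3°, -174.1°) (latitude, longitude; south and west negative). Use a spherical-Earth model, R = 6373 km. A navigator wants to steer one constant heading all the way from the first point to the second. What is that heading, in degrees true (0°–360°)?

Meridional parts: M(φ₁)=+0.2540, M(φ₂)=+0.1102 → ΔM = -0.1438;  Δλ = +1.3666 rad
tan C = Δλ / ΔM = -9.5009 → C = 96.01°

96.0°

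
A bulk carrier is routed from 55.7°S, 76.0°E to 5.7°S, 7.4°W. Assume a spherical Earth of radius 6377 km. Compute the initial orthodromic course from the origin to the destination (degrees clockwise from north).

θ = atan2( sin Δλ·cos φ₂ ,  cos φ₁ sin φ₂ − sin φ₁ cos φ₂ cos Δλ )
  = atan2(-0.9885, +0.0385) = 272.23°

272.2°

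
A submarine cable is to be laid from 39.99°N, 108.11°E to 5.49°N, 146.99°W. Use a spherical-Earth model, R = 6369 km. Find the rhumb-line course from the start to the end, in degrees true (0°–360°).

Meridional parts: M(φ₁)=+0.7627, M(φ₂)=+0.0960 → ΔM = -0.6667;  Δλ = +1.8309 rad
tan C = Δλ / ΔM = -2.7461 → C = 110.01°

110.0°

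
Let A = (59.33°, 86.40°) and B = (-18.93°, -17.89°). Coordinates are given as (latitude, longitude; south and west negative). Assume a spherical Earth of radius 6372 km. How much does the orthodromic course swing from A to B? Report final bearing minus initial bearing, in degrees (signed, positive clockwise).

-59.6°

Initial bearing θ₁ = atan2(sin Δλ cos φ₂, cos φ₁ sin φ₂ − sin φ₁ cos φ₂ cos Δλ) = 272.21°
Final bearing θ₂ = (initial bearing from the destination back to the start) + 180° = 212.61°
Δθ = θ₂ − θ₁ = -59.6°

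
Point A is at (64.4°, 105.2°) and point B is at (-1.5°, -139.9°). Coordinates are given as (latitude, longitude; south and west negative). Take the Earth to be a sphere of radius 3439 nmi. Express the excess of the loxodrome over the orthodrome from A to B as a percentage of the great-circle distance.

Great circle: σ = 1.7777 rad → d_gc = Rσ = 6113.6 nmi
Rhumb: Δφ = -1.1502, Δλ = +2.0054, Δψ = -1.5081, q = Δφ/Δψ = 0.7626 → d_rh = R√(Δφ²+q²Δλ²) = 6581.0 nmi
Excess = (6581.0 − 6113.6) / 6113.6 = 467.4 / 6113.6 = 7.645% ≈ 7.6%

7.6%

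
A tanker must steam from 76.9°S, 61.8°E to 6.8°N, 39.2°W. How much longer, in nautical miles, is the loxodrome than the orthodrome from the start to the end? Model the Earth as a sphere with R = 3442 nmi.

399 nmi

Great circle: cos σ = sin φ₁ sin φ₂ + cos φ₁ cos φ₂ cos Δλ,  σ = 1.7297 rad → d_gc = 5953.7 nmi
Rhumb line: Δψ = +2.2834, q = Δφ/Δψ = 0.6398, d_rh = R√(Δφ²+q²Δλ²) = 6352.3 nmi
Excess = 6352.3 − 5953.7 = 398.6 ≈ 399 nmi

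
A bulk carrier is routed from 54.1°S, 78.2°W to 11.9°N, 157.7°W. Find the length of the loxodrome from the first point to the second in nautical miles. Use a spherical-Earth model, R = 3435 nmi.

5704 nmi

Δψ = ln[tan(π/4+φ₂/2)/tan(π/4+φ₁/2)] = +1.3364;  Δφ = +1.1519 rad,  Δλ = -1.3875 rad
q = Δφ/Δψ = 0.8620
d = R·√(Δφ² + q²Δλ²) = 3435·1.66055 = 5704 nmi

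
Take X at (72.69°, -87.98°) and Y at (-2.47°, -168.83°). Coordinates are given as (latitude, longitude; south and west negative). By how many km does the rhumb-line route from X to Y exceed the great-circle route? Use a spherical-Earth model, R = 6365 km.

Great circle: cos σ = sin φ₁ sin φ₂ + cos φ₁ cos φ₂ cos Δλ,  σ = 1.5647 rad → d_gc = 9959.1 km
Rhumb line: Δψ = -1.9256, q = Δφ/Δψ = 0.6812, d_rh = R√(Δφ²+q²Δλ²) = 10351.5 km
Excess = 10351.5 − 9959.1 = 392.4 ≈ 392 km

392 km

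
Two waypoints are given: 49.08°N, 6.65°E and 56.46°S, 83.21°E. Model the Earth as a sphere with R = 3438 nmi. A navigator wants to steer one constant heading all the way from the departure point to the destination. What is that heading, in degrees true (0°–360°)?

Δψ = ln[tan(π/4+φ₂/2)/tan(π/4+φ₁/2)] = -2.1854
Δλ = +1.3362 rad (taken the short way round)
course = atan2(Δλ, Δψ) = 148.56°

148.6°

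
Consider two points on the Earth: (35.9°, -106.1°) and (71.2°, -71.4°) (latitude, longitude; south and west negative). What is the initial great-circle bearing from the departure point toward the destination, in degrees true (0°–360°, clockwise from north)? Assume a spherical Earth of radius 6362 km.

θ = atan2( sin Δλ·cos φ₂ ,  cos φ₁ sin φ₂ − sin φ₁ cos φ₂ cos Δλ )
  = atan2(+0.1835, +0.6115) = 16.70°

16.7°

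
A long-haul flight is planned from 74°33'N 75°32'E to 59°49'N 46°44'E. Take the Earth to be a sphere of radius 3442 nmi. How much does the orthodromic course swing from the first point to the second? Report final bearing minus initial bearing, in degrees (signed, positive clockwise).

Initial bearing θ₁ = atan2(sin Δλ cos φ₂, cos φ₁ sin φ₂ − sin φ₁ cos φ₂ cos Δλ) = 231.25°
Final bearing θ₂ = (initial bearing from the destination back to the start) + 180° = 204.41°
Δθ = θ₂ − θ₁ = -26.8°

-26.8°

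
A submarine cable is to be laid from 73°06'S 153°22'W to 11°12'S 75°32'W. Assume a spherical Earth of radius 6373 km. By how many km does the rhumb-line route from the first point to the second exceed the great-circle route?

366 km

Great circle: cos σ = sin φ₁ sin φ₂ + cos φ₁ cos φ₂ cos Δλ,  σ = 1.3223 rad → d_gc = 8427.0 km
Rhumb line: Δψ = +1.7100, q = Δφ/Δψ = 0.6318, d_rh = R√(Δφ²+q²Δλ²) = 8793.2 km
Excess = 8793.2 − 8427.0 = 366.2 ≈ 366 km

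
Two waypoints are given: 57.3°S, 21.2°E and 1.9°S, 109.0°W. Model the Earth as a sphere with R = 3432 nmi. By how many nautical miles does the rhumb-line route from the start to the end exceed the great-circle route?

Great circle: cos σ = sin φ₁ sin φ₂ + cos φ₁ cos φ₂ cos Δλ,  σ = 1.8972 rad → d_gc = 6511.1 nmi
Rhumb line: Δψ = +1.1932, q = Δφ/Δψ = 0.8104, d_rh = R√(Δφ²+q²Δλ²) = 7138.3 nmi
Excess = 7138.3 − 6511.1 = 627.2 ≈ 627 nmi

627 nmi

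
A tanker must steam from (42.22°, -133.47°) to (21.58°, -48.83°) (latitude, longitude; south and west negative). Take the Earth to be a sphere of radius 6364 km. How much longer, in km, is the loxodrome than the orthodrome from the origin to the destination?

249 km

Great circle: cos σ = sin φ₁ sin φ₂ + cos φ₁ cos φ₂ cos Δλ,  σ = 1.2540 rad → d_gc = 7980.7 km
Rhumb line: Δψ = -0.4285, q = Δφ/Δψ = 0.8408, d_rh = R√(Δφ²+q²Δλ²) = 8229.9 km
Excess = 8229.9 − 7980.7 = 249.2 ≈ 249 km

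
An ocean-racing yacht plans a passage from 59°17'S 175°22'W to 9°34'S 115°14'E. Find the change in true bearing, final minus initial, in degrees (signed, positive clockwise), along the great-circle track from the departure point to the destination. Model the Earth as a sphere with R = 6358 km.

At departure: θ₁ = atan2(sin Δλ cos φ₂, cos φ₁ sin φ₂ − sin φ₁ cos φ₂ cos Δλ) = 283.02°
At arrival: θ₂ = atan2(sin Δλ cos φ₁, −cos φ₂ sin φ₁ + sin φ₂ cos φ₁ cos Δλ) = 329.69°
Δθ = θ₂ − θ₁ = +46.7°

+46.7°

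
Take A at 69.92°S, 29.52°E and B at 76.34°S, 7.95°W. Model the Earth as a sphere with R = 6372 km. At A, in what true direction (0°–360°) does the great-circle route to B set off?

N = sin Δλ·cos φ₂ = -0.1437;  D = cos φ₁ sin φ₂ − sin φ₁ cos φ₂ cos Δλ = -0.1576
initial course = atan2(N, D) = 222.36°

222.4°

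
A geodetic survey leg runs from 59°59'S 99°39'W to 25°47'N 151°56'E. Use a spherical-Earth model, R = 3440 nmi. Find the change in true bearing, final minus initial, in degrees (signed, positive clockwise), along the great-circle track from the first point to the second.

At departure: θ₁ = atan2(sin Δλ cos φ₂, cos φ₁ sin φ₂ − sin φ₁ cos φ₂ cos Δλ) = 268.07°
At arrival: θ₂ = atan2(sin Δλ cos φ₁, −cos φ₂ sin φ₁ + sin φ₂ cos φ₁ cos Δλ) = 326.27°
Δθ = θ₂ − θ₁ = +58.2°

+58.2°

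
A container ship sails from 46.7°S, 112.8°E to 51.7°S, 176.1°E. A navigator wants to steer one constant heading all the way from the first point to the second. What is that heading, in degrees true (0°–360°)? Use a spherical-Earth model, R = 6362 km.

Δψ = ln[tan(π/4+φ₂/2)/tan(π/4+φ₁/2)] = -0.1337
Δλ = +1.1048 rad (taken the short way round)
course = atan2(Δλ, Δψ) = 96.90°

96.9°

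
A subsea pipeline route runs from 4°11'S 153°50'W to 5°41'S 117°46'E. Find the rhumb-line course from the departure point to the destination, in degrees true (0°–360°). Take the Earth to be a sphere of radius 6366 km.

Δψ = ln[tan(π/4+φ₂/2)/tan(π/4+φ₁/2)] = -0.0263
Δλ = -1.5429 rad (taken the short way round)
course = atan2(Δλ, Δψ) = 269.02°

269.0°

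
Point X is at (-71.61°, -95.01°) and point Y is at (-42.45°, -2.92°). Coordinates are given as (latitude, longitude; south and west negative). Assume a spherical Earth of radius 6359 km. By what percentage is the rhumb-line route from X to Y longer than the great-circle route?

Great circle: σ = 0.8867 rad → d_gc = Rσ = 5638.4 km
Rhumb: Δφ = +0.5089, Δλ = +1.6073, Δψ = +1.0012, q = Δφ/Δψ = 0.5083 → d_rh = R√(Δφ²+q²Δλ²) = 6121.2 km
Excess = (6121.2 − 5638.4) / 5638.4 = 482.8 / 5638.4 = 8.56% ≈ 8.6%

8.6%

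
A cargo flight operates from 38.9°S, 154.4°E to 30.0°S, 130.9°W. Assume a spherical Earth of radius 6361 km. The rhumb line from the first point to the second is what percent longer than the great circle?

2.6%

Great circle: σ = 1.0566 rad → d_gc = Rσ = 6721.1 km
Rhumb: Δφ = +0.1553, Δλ = +1.3038, Δψ = +0.1887, q = Δφ/Δψ = 0.8230 → d_rh = R√(Δφ²+q²Δλ²) = 6896.5 km
Excess = (6896.5 − 6721.1) / 6721.1 = 175.4 / 6721.1 = 2.61% ≈ 2.6%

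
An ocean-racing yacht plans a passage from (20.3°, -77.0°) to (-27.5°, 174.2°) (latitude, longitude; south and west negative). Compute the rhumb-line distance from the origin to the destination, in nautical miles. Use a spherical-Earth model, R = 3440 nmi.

Δψ = ln[tan(π/4+φ₂/2)/tan(π/4+φ₁/2)] = -0.8615;  Δφ = -0.8343 rad,  Δλ = -1.8989 rad
q = Δφ/Δψ = 0.9684
d = R·√(Δφ² + q²Δλ²) = 3440·2.01931 = 6946 nmi

6946 nmi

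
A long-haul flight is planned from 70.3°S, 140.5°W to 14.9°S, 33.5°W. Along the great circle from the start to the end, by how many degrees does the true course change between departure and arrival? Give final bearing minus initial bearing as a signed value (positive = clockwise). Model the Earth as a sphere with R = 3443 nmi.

-91.9°

At departure: θ₁ = atan2(sin Δλ cos φ₂, cos φ₁ sin φ₂ − sin φ₁ cos φ₂ cos Δλ) = 110.89°
At arrival: θ₂ = atan2(sin Δλ cos φ₁, −cos φ₂ sin φ₁ + sin φ₂ cos φ₁ cos Δλ) = 19.02°
Δθ = θ₂ − θ₁ = -91.9°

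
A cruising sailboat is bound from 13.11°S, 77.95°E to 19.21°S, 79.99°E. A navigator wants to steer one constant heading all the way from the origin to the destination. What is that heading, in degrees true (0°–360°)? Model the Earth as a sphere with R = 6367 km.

162.2°

Δψ = ln[tan(π/4+φ₂/2)/tan(π/4+φ₁/2)] = -0.1109
Δλ = +0.0356 rad (taken the short way round)
course = atan2(Δλ, Δψ) = 162.20°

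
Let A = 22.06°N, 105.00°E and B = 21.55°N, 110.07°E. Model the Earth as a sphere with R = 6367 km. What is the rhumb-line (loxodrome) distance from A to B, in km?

Rhumb course C = atan2(Δλ, Δψ) with Δψ = ln[tan(π/4+φ₂/2)/tan(π/4+φ₁/2)] = -0.0096, Δλ = +0.0885 → C = 96.18°
d = R·|Δφ| / |cos C| = 6367·0.00890 / 0.10771 = 526 km

526 km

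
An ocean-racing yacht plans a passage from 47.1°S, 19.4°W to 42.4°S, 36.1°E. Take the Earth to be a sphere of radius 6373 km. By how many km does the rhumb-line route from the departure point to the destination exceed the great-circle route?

Great circle: cos σ = sin φ₁ sin φ₂ + cos φ₁ cos φ₂ cos Δλ,  σ = 0.6782 rad → d_gc = 4322.4 km
Rhumb line: Δψ = +0.1156, q = Δφ/Δψ = 0.7096, d_rh = R√(Δφ²+q²Δλ²) = 4411.6 km
Excess = 4411.6 − 4322.4 = 89.2 ≈ 89 km

89 km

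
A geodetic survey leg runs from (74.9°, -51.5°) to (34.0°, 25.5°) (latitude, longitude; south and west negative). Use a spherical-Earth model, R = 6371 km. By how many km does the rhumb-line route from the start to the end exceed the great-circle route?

Great circle: cos σ = sin φ₁ sin φ₂ + cos φ₁ cos φ₂ cos Δλ,  σ = 0.9416 rad → d_gc = 5999.150 km
Rhumb line: Δψ = -1.3892, q = Δφ/Δψ = 0.5138, d_rh = R√(Δφ²+q²Δλ²) = 6327.654 km
Excess = 6327.654 − 5999.150 = 328.504 ≈ 329 km

329 km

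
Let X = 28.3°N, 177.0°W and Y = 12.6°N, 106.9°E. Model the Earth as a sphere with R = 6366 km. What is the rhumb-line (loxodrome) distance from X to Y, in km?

8081 km

Δψ = ln[tan(π/4+φ₂/2)/tan(π/4+φ₁/2)] = -0.2936;  Δφ = -0.2740 rad,  Δλ = -1.3282 rad
q = Δφ/Δψ = 0.9332
d = R·√(Δφ² + q²Δλ²) = 6366·1.26943 = 8081 km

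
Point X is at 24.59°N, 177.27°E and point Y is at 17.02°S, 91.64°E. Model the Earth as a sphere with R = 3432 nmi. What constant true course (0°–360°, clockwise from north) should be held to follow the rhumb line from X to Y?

243.5°

Meridional parts: M(φ₁)=+0.4430, M(φ₂)=-0.3015 → ΔM = -0.7445;  Δλ = -1.4945 rad
tan C = Δλ / ΔM = +2.0074 → C = 243.52°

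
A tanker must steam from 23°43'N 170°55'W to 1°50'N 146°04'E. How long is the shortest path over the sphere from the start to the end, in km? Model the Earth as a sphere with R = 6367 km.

Haversine: a = sin²(Δφ/2)+cos φ₁ cos φ₂ sin²(Δλ/2) = 0.15903;  σ = 2·atan2(√a,√(1−a))
σ = 47.005° → d = Rσ = 6367·0.82040 = 5223 km

5223 km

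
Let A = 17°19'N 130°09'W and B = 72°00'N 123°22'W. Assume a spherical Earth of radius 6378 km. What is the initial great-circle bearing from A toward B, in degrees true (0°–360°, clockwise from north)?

N = sin Δλ·cos φ₂ = +0.0365;  D = cos φ₁ sin φ₂ − sin φ₁ cos φ₂ cos Δλ = +0.8166
initial course = atan2(N, D) = 2.56°

2.6°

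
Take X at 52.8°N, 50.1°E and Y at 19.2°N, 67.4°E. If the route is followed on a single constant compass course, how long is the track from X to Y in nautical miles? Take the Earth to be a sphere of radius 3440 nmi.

Rhumb course C = atan2(Δλ, Δψ) with Δψ = ln[tan(π/4+φ₂/2)/tan(π/4+φ₁/2)] = -0.7475, Δλ = +0.3019 → C = 158.00°
d = R·|Δφ| / |cos C| = 3440·0.58643 / 0.92721 = 2176 nmi

2176 nmi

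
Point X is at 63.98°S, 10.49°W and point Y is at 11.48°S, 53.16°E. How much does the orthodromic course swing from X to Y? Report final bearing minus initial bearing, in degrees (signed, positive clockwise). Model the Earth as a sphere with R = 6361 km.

At departure: θ₁ = atan2(sin Δλ cos φ₂, cos φ₁ sin φ₂ − sin φ₁ cos φ₂ cos Δλ) = 70.93°
At arrival: θ₂ = atan2(sin Δλ cos φ₁, −cos φ₂ sin φ₁ + sin φ₂ cos φ₁ cos Δλ) = 25.03°
Δθ = θ₂ − θ₁ = -45.9°

-45.9°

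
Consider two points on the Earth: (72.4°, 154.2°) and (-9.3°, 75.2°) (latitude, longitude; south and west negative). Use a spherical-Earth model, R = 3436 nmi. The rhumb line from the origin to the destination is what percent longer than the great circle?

Great circle: σ = 1.6681 rad → d_gc = Rσ = 5731.4 nmi
Rhumb: Δφ = -1.4259, Δλ = -1.3788, Δψ = -2.0286, q = Δφ/Δψ = 0.7029 → d_rh = R√(Δφ²+q²Δλ²) = 5924.1 nmi
Excess = (5924.1 − 5731.4) / 5731.4 = 192.7 / 5731.4 = 3.36% ≈ 3.4%

3.4%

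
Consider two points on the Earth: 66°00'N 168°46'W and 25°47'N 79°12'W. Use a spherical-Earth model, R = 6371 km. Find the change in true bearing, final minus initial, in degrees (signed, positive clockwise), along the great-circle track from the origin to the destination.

+74.4°

Initial bearing θ₁ = atan2(sin Δλ cos φ₂, cos φ₁ sin φ₂ − sin φ₁ cos φ₂ cos Δλ) = 79.27°
Final bearing θ₂ = (initial bearing from the destination back to the start) + 180° = 153.65°
Δθ = θ₂ − θ₁ = +74.4°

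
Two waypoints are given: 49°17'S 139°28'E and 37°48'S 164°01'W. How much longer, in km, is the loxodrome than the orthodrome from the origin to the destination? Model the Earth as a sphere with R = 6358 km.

Great circle: cos σ = sin φ₁ sin φ₂ + cos φ₁ cos φ₂ cos Δλ,  σ = 0.7244 rad → d_gc = 4605.6 km
Rhumb line: Δψ = +0.2778, q = Δφ/Δψ = 0.7215, d_rh = R√(Δφ²+q²Δλ²) = 4700.6 km
Excess = 4700.6 − 4605.6 = 95.0 ≈ 95 km

95 km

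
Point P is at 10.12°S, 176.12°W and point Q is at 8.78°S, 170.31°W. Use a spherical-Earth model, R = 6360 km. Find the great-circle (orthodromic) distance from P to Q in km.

cos σ = sin φ₁ sin φ₂ + cos φ₁ cos φ₂ cos Δλ
      = sin(-10.12°)sin(-8.78°) + cos(-10.12°)cos(-8.78°)cos(5.81°) = 0.9947
σ = 5.886° → d = Rσ = 6360·0.10272 = 653 km

653 km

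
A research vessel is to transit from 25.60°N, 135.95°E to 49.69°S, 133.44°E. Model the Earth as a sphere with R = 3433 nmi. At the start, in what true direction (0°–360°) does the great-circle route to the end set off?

θ = atan2( sin Δλ·cos φ₂ ,  cos φ₁ sin φ₂ − sin φ₁ cos φ₂ cos Δλ )
  = atan2(-0.0283, -0.9670) = 181.68°

181.7°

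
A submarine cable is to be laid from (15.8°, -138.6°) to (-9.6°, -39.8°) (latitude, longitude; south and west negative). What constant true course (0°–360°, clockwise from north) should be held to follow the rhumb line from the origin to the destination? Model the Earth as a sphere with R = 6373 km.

Δψ = ln[tan(π/4+φ₂/2)/tan(π/4+φ₁/2)] = -0.4477
Δλ = +1.7244 rad (taken the short way round)
course = atan2(Δλ, Δψ) = 104.55°

104.6°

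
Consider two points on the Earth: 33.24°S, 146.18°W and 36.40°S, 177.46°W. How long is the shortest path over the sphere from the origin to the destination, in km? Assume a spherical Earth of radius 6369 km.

2863 km

cos σ = sin φ₁ sin φ₂ + cos φ₁ cos φ₂ cos Δλ
      = sin(-33.24°)sin(-36.40°) + cos(-33.24°)cos(-36.40°)cos(-31.28°) = 0.9006
σ = 25.760° → d = Rσ = 6369·0.44959 = 2863 km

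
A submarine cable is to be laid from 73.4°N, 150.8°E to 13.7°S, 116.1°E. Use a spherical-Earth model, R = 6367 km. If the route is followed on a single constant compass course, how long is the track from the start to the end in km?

10050 km

Δψ = ln[tan(π/4+φ₂/2)/tan(π/4+φ₁/2)] = -2.1664;  Δφ = -1.5202 rad,  Δλ = -0.6056 rad
q = Δφ/Δψ = 0.7017
d = R·√(Δφ² + q²Δλ²) = 6367·1.57847 = 10050 km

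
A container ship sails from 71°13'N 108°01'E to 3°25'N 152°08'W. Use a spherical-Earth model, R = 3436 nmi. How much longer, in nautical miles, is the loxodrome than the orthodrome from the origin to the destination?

363 nmi

Great circle: cos σ = sin φ₁ sin φ₂ + cos φ₁ cos φ₂ cos Δλ,  σ = 1.5694 rad → d_gc = 5392.3 nmi
Rhumb line: Δψ = -1.7397, q = Δφ/Δψ = 0.6802, d_rh = R√(Δφ²+q²Δλ²) = 5755.0 nmi
Excess = 5755.0 − 5392.3 = 362.7 ≈ 363 nmi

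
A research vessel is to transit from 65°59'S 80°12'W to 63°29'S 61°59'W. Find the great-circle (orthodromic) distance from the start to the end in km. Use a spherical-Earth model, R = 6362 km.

cos σ = sin φ₁ sin φ₂ + cos φ₁ cos φ₂ cos Δλ
      = sin(-65.98°)sin(-63.48°) + cos(-65.98°)cos(-63.48°)cos(18.22°) = 0.9899
σ = 8.133° → d = Rσ = 6362·0.14196 = 903 km

903 km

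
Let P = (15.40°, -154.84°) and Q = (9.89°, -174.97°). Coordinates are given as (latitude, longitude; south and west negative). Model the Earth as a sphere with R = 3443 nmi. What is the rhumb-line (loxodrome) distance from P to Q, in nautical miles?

Δψ = ln[tan(π/4+φ₂/2)/tan(π/4+φ₁/2)] = -0.0986;  Δφ = -0.0962 rad,  Δλ = -0.3513 rad
q = Δφ/Δψ = 0.9753
d = R·√(Δφ² + q²Δλ²) = 3443·0.35591 = 1225 nmi

1225 nmi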